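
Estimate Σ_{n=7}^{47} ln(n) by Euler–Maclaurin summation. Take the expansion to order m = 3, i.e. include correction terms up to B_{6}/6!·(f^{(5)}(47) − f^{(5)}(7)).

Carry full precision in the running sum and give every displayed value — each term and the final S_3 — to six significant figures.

S_3 ≈ 130.223

Integral: ∫_7^47 ln(x) dx = 127.336.
Boundary: ½(f(7) + f(47)) = ½(1.94591 + 3.85015) = 2.89803.
So far: 130.234.
Order-1 term: 1/12 · (0.0212766 − 0.142857) = -0.0101317.
Running total after k=1: 130.223.
Order-2 term: −1/720 · (1.92636e-05 − 0.00583090) = 8.07172e-06.
Running total after k=2: 130.223.
Order-3 term: 1/30240 · (1.04646e-07 − 0.00142798) = -4.72180e-08.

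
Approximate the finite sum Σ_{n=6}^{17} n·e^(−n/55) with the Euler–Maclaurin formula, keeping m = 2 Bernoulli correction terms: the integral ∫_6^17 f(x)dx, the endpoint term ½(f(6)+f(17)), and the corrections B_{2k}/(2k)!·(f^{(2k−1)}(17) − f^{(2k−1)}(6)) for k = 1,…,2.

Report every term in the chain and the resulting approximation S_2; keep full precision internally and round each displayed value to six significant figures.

∫_6^17 x·e^(−x/55) dx evaluates to 101.166.
Endpoint term: (f(6) + f(17))/2 = (5.37989 + 12.4799)/2 = 8.92992.
So far: 110.095.
Correction k=1: B_{2}/2! · (f^{(1)}(17) − f^{(1)}(6)) = 1/12 · (0.507206 − 0.798833) = -0.0243022.
Running total after k=1: 110.071.
Correction k=2: B_{4}/4! · (f^{(3)}(17) − f^{(3)}(6)) = −1/720 · (0.000653036 − 0.000856903) = 2.83148e-07.

S_2 ≈ 110.071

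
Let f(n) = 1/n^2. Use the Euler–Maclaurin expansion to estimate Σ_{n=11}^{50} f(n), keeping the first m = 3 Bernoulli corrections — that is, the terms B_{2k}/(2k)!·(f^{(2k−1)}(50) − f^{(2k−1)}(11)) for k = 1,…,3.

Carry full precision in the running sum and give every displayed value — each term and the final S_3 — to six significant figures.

S_3 ≈ 0.0753650

∫_11^50 1/x^2 dx evaluates to 0.0709091.
Endpoint term: (f(11) + f(50))/2 = (0.00826446 + 0.000400000)/2 = 0.00433223.
Integral + boundary = 0.0752413.
k=1: B_{2}/(2)! × [f^{(1)}(50) − f^{(1)}(11)] = 1/12 × (-1.60000e-05 − (-0.00150263)) = 0.000123886.
After k=1: 0.0753652.
k=2: B_{4}/(4)! × [f^{(3)}(50) − f^{(3)}(11)] = −1/720 × (-7.68000e-08 − (-0.000149021)) = -2.06867e-07.
After k=2: 0.0753650.
k=3: B_{6}/(6)! × [f^{(5)}(50) − f^{(5)}(11)] = 1/30240 × (-9.21600e-10 − (-3.69474e-05)) = 1.22177e-09.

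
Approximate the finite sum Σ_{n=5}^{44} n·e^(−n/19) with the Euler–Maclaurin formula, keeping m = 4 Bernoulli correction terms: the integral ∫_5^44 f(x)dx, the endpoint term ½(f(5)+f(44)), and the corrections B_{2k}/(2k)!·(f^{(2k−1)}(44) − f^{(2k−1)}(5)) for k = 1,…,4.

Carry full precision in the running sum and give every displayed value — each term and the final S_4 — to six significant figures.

S_4 ≈ 236.396

Integral: ∫_5^44 x·e^(−x/19) dx = 232.361.
Boundary: ½(f(5) + f(44)) = ½(3.84310 + 4.34228) = 4.09269.
So far: 236.454.
Correction k=1: B_{2}/2! · (f^{(1)}(44) − f^{(1)}(5)) = 1/12 · (-0.129853 − 0.566352) = -0.0580171.
After k=1: 236.396.
Correction k=2: B_{4}/4! · (f^{(3)}(44) − f^{(3)}(5)) = −1/720 · (0.000187046 − 0.00582713) = 7.83345e-06.
After k=2: 236.396.
Correction k=3: B_{6}/6! · (f^{(5)}(44) − f^{(5)}(5)) = 1/30240 · (2.03267e-06 − 2.79374e-05) = -8.56639e-10.
After k=3: 236.396.
Correction k=4: B_{8}/8! · (f^{(7)}(44) − f^{(7)}(5)) = −1/1209600 · (9.82608e-09 − 1.10064e-07) = 8.28690e-14.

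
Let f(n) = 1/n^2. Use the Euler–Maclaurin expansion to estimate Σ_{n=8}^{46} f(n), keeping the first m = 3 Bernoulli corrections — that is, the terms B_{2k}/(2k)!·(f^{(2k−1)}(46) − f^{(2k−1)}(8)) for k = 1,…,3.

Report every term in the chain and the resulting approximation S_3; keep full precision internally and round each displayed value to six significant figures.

∫_8^46 1/x^2 dx evaluates to 0.103261.
Boundary: ½(f(8) + f(46)) = ½(0.0156250 + 0.000472590) = 0.00804879.
So far: 0.111310.
Correction k=1: B_{2}/2! · (f^{(1)}(46) − f^{(1)}(8)) = 1/12 · (-2.05474e-05 − (-0.00390625)) = 0.000323809.
After k=1: 0.111633.
Correction k=2: B_{4}/4! · (f^{(3)}(46) − f^{(3)}(8)) = −1/720 · (-1.16526e-07 − (-0.000732422)) = -1.01709e-06.
After k=2: 0.111632.
Correction k=3: B_{6}/6! · (f^{(5)}(46) − f^{(5)}(8)) = 1/30240 · (-1.65207e-09 − (-0.000343323)) = 1.13532e-08.

S_3 ≈ 0.111632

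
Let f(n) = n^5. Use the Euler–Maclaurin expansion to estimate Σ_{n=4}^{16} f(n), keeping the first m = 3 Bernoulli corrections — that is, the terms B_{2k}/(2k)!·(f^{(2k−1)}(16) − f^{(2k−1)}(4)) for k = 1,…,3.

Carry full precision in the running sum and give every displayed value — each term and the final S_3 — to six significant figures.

S_3 ≈ 3.34750e+06

The integral term ∫_4^16 x^5 dx = 2.79552e+06.
½[f(4) + f(16)] = ½[1024.00 + 1.04858e+06] = 524800.
Running total after boundary: 3.32032e+06.
Order-1 term: 1/12 · (327680 − 1280.00) = 27200.0.
After k=1: 3.34752e+06.
Order-2 term: −1/720 · (15360.0 − 960.000) = -20.0000.
After k=2: 3.34750e+06.
Order-3 term: 1/30240 · (120.000 − 120.000) = 0.00000.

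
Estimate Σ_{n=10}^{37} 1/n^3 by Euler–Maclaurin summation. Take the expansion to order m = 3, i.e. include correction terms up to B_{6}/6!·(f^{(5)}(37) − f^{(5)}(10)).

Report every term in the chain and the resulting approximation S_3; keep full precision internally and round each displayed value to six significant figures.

S_3 ≈ 0.00516943

The integral term ∫_10^37 1/x^3 dx = 0.00463477.
½[f(10) + f(37)] = ½[0.00100000 + 1.97422e-05] = 0.000509871.
So far: 0.00514464.
k=1: B_{2}/(2)! × [f^{(1)}(37) − f^{(1)}(10)] = 1/12 × (-1.60072e-06 − (-0.000300000)) = 2.48666e-05.
After k=1: 0.00516951.
k=2: B_{4}/(4)! × [f^{(3)}(37) − f^{(3)}(10)] = −1/720 × (-2.33852e-08 − (-6.00000e-05)) = -8.33009e-08.
After k=2: 0.00516942.
k=3: B_{6}/(6)! × [f^{(5)}(37) − f^{(5)}(10)] = 1/30240 × (-7.17442e-10 − (-2.52000e-05)) = 8.33310e-10.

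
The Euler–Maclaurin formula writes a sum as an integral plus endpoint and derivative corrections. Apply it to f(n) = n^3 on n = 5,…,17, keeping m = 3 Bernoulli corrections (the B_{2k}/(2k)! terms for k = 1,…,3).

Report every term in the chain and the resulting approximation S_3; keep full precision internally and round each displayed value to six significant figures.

∫_5^17 x^3 dx evaluates to 20724.0.
Boundary: ½(f(5) + f(17)) = ½(125.000 + 4913.00) = 2519.00.
So far: 23243.0.
Order-1 term: 1/12 · (867.000 − 75.0000) = 66.0000.
Running total after k=1: 23309.0.
Order-2 term: −1/720 · (6.00000 − 6.00000) = 0.00000.
Running total after k=2: 23309.0.
Order-3 term: 1/30240 · (0.00000 − 0.00000) = 0.00000.

S_3 ≈ 23309.0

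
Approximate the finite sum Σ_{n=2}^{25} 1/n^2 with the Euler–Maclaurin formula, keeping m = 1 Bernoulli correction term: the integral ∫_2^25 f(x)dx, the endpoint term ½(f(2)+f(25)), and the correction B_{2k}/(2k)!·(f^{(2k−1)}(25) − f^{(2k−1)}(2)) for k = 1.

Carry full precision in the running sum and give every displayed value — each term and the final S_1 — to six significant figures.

S_1 ≈ 0.606623

The integral term ∫_2^25 1/x^2 dx = 0.460000.
Endpoint term: (f(2) + f(25))/2 = (0.250000 + 0.00160000)/2 = 0.125800.
So far: 0.585800.
Correction k=1: B_{2}/2! · (f^{(1)}(25) − f^{(1)}(2)) = 1/12 · (-0.000128000 − (-0.250000)) = 0.0208227.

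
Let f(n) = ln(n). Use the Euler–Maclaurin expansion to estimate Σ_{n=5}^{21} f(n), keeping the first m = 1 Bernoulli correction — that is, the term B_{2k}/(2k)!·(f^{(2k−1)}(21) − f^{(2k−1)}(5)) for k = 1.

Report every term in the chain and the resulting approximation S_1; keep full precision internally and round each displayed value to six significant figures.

The integral term ∫_5^21 ln(x) dx = 39.8878.
Boundary: ½(f(5) + f(21)) = ½(1.60944 + 3.04452) = 2.32698.
Running total after boundary: 42.2148.
Correction k=1: B_{2}/2! · (f^{(1)}(21) − f^{(1)}(5)) = 1/12 · (0.0476190 − 0.200000) = -0.0126984.

S_1 ≈ 42.2021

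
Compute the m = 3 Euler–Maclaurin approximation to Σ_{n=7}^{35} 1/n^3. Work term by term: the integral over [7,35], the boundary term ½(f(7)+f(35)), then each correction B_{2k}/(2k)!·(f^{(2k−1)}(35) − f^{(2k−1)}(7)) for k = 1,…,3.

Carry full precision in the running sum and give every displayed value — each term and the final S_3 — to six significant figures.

S_3 ≈ 0.0113686

∫_7^35 1/x^3 dx evaluates to 0.00979592.
Endpoint term: (f(7) + f(35))/2 = (0.00291545 + 2.33236e-05)/2 = 0.00146939.
Integral + boundary = 0.0112653.
Order-1 term: 1/12 · (-1.99917e-06 − (-0.00124948)) = 0.000103957.
Running total after k=1: 0.0113693.
Order-2 term: −1/720 · (-3.26395e-08 − (-0.000509992)) = -7.08276e-07.
Running total after k=2: 0.0113686.
Order-3 term: 1/30240 · (-1.11907e-09 − (-0.000437136)) = 1.44555e-08.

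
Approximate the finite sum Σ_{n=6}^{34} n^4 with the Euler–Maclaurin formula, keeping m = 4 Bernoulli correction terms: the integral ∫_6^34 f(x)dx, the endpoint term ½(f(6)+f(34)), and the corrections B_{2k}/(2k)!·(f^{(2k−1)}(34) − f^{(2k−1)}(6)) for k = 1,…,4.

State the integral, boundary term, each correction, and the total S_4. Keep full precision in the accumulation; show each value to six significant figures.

S_4 ≈ 9.76737e+06

The integral term ∫_6^34 x^4 dx = 9.08553e+06.
Endpoint term: (f(6) + f(34))/2 = (1296.00 + 1.33634e+06)/2 = 668816.
So far: 9.75435e+06.
Order-1 term: 1/12 · (157216 − 864.000) = 13029.3.
After k=1: 9.76737e+06.
Order-2 term: −1/720 · (816.000 − 144.000) = -0.933333.
After k=2: 9.76737e+06.
Order-3 term: 1/30240 · (0.00000 − 0.00000) = 0.00000.
After k=3: 9.76737e+06.
Order-4 term: −1/1209600 · (0.00000 − 0.00000) = 0.00000.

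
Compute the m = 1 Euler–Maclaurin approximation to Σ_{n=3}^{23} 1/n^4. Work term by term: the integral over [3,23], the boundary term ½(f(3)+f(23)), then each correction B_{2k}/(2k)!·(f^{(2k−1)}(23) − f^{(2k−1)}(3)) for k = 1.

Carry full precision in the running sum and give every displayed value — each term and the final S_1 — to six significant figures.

∫_3^23 1/x^4 dx evaluates to 0.0123183.
Endpoint term: (f(3) + f(23))/2 = (0.0123457 + 3.57346e-06)/2 = 0.00617463.
So far: 0.0184929.
Correction k=1: B_{2}/2! · (f^{(1)}(23) − f^{(1)}(3)) = 1/12 · (-6.21471e-07 − (-0.0164609)) = 0.00137169.

S_1 ≈ 0.0198646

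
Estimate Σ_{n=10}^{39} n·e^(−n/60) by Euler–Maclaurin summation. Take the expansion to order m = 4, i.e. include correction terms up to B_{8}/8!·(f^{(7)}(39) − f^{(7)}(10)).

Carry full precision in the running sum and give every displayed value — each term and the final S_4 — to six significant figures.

Integral: ∫_10^39 x·e^(−x/60) dx = 454.271.
½[f(10) + f(39)] = ½[8.46482 + 20.3598] = 14.4123.
Running total after boundary: 468.684.
Correction k=1: B_{2}/2! · (f^{(1)}(39) − f^{(1)}(10)) = 1/12 · (0.182716 − 0.705401) = -0.0435571.
Running total after k=1: 468.640.
Correction k=2: B_{4}/4! · (f^{(3)}(39) − f^{(3)}(10)) = −1/720 · (0.000340780 − 0.000666212) = 4.51990e-07.
Running total after k=2: 468.640.
Correction k=3: B_{6}/6! · (f^{(5)}(39) − f^{(5)}(10)) = 1/30240 · (1.75224e-07 − 3.15689e-07) = -4.64501e-12.
Running total after k=3: 468.640.
Correction k=4: B_{8}/8! · (f^{(7)}(39) − f^{(7)}(10)) = −1/1209600 · (7.10518e-11 − 1.23977e-10) = 4.37547e-17.

S_4 ≈ 468.640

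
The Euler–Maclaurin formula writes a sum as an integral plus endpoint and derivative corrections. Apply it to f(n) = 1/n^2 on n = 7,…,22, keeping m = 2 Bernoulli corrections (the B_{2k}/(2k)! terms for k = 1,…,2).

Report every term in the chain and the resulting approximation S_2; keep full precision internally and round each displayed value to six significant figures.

S_2 ≈ 0.109108

Integral: ∫_7^22 1/x^2 dx = 0.0974026.
Boundary: ½(f(7) + f(22)) = ½(0.0204082 + 0.00206612) = 0.0112371.
Integral + boundary = 0.108640.
Order-1 term: 1/12 · (-0.000187829 − (-0.00583090)) = 0.000470256.
Running total after k=1: 0.109110.
Order-2 term: −1/720 · (-4.65691e-06 − (-0.00142798)) = -1.97683e-06.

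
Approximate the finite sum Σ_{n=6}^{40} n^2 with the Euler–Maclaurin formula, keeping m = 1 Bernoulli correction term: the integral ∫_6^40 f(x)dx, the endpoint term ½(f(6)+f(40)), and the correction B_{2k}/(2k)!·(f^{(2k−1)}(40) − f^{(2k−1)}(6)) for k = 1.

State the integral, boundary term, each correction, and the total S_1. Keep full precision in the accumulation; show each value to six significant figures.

∫_6^40 x^2 dx evaluates to 21261.3.
½[f(6) + f(40)] = ½[36.0000 + 1600.00] = 818.000.
Integral + boundary = 22079.3.
Order-1 term: 1/12 · (80.0000 − 12.0000) = 5.66667.

S_1 ≈ 22085.0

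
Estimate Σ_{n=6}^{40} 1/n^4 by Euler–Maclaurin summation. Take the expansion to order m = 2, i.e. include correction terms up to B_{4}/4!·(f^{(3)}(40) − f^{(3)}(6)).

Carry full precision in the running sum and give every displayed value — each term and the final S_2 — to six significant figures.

S_2 ≈ 0.00196627

The integral term ∫_6^40 1/x^4 dx = 0.00153800.
Boundary: ½(f(6) + f(40)) = ½(0.000771605 + 3.90625e-07) = 0.000385998.
So far: 0.00192400.
k=1: B_{2}/(2)! × [f^{(1)}(40) − f^{(1)}(6)] = 1/12 × (-3.90625e-08 − (-0.000514403)) = 4.28637e-05.
Running total after k=1: 0.00196686.
k=2: B_{4}/(4)! × [f^{(3)}(40) − f^{(3)}(6)] = −1/720 × (-7.32422e-10 − (-0.000428669)) = -5.95373e-07.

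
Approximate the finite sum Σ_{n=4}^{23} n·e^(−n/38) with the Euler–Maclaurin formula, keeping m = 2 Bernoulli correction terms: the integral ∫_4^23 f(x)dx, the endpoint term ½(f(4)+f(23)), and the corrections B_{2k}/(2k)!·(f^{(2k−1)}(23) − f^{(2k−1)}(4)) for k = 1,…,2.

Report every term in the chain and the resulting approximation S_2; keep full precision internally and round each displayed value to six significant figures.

The integral term ∫_4^23 x·e^(−x/38) dx = 171.072.
½[f(4) + f(23)] = ½[3.60035 + 12.5564] = 8.07838.
Running total after boundary: 179.151.
Order-1 term: 1/12 · (0.215499 − 0.805342) = -0.0491535.
After k=1: 179.102.
Order-2 term: −1/720 · (0.000905374 − 0.00180437) = 1.24861e-06.

S_2 ≈ 179.102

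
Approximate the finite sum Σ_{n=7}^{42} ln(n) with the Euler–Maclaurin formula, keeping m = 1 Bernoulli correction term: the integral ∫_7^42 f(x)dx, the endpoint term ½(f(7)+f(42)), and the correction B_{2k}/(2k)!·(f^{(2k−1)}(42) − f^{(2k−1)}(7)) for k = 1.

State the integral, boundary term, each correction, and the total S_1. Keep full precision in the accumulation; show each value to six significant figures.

The integral term ∫_7^42 ln(x) dx = 108.361.
Endpoint term: (f(7) + f(42))/2 = (1.94591 + 3.73767)/2 = 2.84179.
Integral + boundary = 111.203.
k=1: B_{2}/(2)! × [f^{(1)}(42) − f^{(1)}(7)] = 1/12 × (0.0238095 − 0.142857) = -0.00992063.

S_1 ≈ 111.193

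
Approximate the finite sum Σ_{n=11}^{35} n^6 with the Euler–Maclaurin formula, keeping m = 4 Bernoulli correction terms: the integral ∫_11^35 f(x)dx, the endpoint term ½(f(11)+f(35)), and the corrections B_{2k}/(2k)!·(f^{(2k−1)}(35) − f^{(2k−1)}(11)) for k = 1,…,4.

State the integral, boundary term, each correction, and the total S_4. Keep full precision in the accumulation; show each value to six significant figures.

∫_11^35 x^6 dx evaluates to 9.18854e+09.
Endpoint term: (f(11) + f(35))/2 = (1.77156e+06 + 1.83827e+09)/2 = 9.20019e+08.
Running total after boundary: 1.01086e+10.
k=1: B_{2}/(2)! × [f^{(1)}(35) − f^{(1)}(11)] = 1/12 × (3.15131e+08 − 966306) = 2.61804e+07.
Running total after k=1: 1.01347e+10.
k=2: B_{4}/(4)! × [f^{(3)}(35) − f^{(3)}(11)] = −1/720 × (5.14500e+06 − 159720) = -6924.00.
Running total after k=2: 1.01347e+10.
k=3: B_{6}/(6)! × [f^{(5)}(35) − f^{(5)}(11)] = 1/30240 × (25200.0 − 7920.00) = 0.571429.
Running total after k=3: 1.01347e+10.
k=4: B_{8}/(8)! × [f^{(7)}(35) − f^{(7)}(11)] = −1/1209600 × (0.00000 − 0.00000) = 0.00000.

S_4 ≈ 1.01347e+10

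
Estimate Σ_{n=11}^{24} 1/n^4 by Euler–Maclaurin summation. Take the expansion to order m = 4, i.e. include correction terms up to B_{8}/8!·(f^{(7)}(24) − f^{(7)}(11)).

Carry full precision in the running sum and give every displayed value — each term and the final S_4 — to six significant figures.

∫_11^24 1/x^4 dx evaluates to 0.000226326.
½[f(11) + f(24)] = ½[6.83013e-05 + 3.01408e-06] = 3.56577e-05.
So far: 0.000261983.
Order-1 term: 1/12 · (-5.02347e-07 − (-2.48369e-05)) = 2.02788e-06.
Partial sum through k=1: 0.000264011.
Order-2 term: −1/720 · (-2.61639e-08 − (-6.15790e-06)) = -8.51630e-09.
Partial sum through k=2: 0.000264003.
Order-3 term: 1/30240 · (-2.54371e-09 − (-2.84994e-06)) = 9.41598e-11.
Partial sum through k=3: 0.000264003.
Order-4 term: −1/1209600 · (-3.97455e-10 − (-2.11979e-06)) = -1.75214e-12.

S_4 ≈ 0.000264003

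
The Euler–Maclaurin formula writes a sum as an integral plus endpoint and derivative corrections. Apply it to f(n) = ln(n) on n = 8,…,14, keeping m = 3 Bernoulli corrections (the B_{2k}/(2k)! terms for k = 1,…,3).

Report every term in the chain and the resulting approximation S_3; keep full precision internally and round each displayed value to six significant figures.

The integral term ∫_8^14 ln(x) dx = 14.3113.
Boundary: ½(f(8) + f(14)) = ½(2.07944 + 2.63906) = 2.35925.
Integral + boundary = 16.6705.
Order-1 term: 1/12 · (0.0714286 − 0.125000) = -0.00446429.
After k=1: 16.6661.
Order-2 term: −1/720 · (0.000728863 − 0.00390625) = 4.41304e-06.
After k=2: 16.6661.
Order-3 term: 1/30240 · (4.46243e-05 − 0.000732422) = -2.27446e-08.

S_3 ≈ 16.6661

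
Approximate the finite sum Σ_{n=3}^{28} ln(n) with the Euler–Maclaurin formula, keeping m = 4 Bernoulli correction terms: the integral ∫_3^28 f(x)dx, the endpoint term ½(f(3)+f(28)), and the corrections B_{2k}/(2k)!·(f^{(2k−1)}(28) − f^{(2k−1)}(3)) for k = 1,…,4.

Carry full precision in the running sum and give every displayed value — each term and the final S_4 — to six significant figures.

S_4 ≈ 67.1966

The integral term ∫_3^28 ln(x) dx = 65.0059.
Boundary: ½(f(3) + f(28)) = ½(1.09861 + 3.33220) = 2.21541.
Integral + boundary = 67.2213.
Order-1 term: 1/12 · (0.0357143 − 0.333333) = -0.0248016.
After k=1: 67.1965.
Order-2 term: −1/720 · (9.11079e-05 − 0.0740741) = 0.000102754.
After k=2: 67.1966.
Order-3 term: 1/30240 · (1.39451e-06 − 0.0987654) = -3.26601e-06.
After k=3: 67.1966.
Order-4 term: −1/1209600 · (5.33613e-08 − 0.329218) = 2.72171e-07.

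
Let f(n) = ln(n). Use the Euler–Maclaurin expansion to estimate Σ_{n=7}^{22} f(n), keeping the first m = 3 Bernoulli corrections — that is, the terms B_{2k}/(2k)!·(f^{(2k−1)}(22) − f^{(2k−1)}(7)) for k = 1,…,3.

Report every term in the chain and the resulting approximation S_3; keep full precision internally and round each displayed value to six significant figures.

∫_7^22 ln(x) dx evaluates to 39.3816.
Boundary: ½(f(7) + f(22)) = ½(1.94591 + 3.09104) = 2.51848.
Running total after boundary: 41.9000.
Correction k=1: B_{2}/2! · (f^{(1)}(22) − f^{(1)}(7)) = 1/12 · (0.0454545 − 0.142857) = -0.00811688.
After k=1: 41.8919.
Correction k=2: B_{4}/4! · (f^{(3)}(22) − f^{(3)}(7)) = −1/720 · (0.000187829 − 0.00583090) = 7.83760e-06.
After k=2: 41.8919.
Correction k=3: B_{6}/6! · (f^{(5)}(22) − f^{(5)}(7)) = 1/30240 · (4.65691e-06 − 0.00142798) = -4.70674e-08.

S_3 ≈ 41.8919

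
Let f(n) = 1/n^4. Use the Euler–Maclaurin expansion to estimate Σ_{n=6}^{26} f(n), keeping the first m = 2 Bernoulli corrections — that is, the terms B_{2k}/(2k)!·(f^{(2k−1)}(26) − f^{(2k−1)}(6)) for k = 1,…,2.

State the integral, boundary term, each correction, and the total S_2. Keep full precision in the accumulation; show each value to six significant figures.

The integral term ∫_6^26 1/x^4 dx = 0.00152424.
½[f(6) + f(26)] = ½[0.000771605 + 2.18830e-06] = 0.000386897.
So far: 0.00191114.
Order-1 term: 1/12 · (-3.36661e-07 − (-0.000514403)) = 4.28389e-05.
After k=1: 0.00195398.
Order-2 term: −1/720 · (-1.49406e-08 − (-0.000428669)) = -5.95353e-07.

S_2 ≈ 0.00195338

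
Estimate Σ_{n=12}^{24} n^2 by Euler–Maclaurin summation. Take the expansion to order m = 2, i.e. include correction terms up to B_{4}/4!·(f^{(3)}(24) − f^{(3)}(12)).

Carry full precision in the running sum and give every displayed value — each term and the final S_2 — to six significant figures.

S_2 ≈ 4394.00

The integral term ∫_12^24 x^2 dx = 4032.00.
½[f(12) + f(24)] = ½[144.000 + 576.000] = 360.000.
So far: 4392.00.
Correction k=1: B_{2}/2! · (f^{(1)}(24) − f^{(1)}(12)) = 1/12 · (48.0000 − 24.0000) = 2.00000.
After k=1: 4394.00.
Correction k=2: B_{4}/4! · (f^{(3)}(24) − f^{(3)}(12)) = −1/720 · (0.00000 − 0.00000) = 0.00000.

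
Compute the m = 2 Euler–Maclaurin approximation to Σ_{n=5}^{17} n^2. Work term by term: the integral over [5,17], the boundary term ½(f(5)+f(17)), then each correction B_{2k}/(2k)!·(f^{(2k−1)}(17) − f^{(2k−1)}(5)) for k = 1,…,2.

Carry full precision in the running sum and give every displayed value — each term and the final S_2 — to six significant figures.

S_2 ≈ 1755.00

∫_5^17 x^2 dx evaluates to 1596.00.
Boundary: ½(f(5) + f(17)) = ½(25.0000 + 289.000) = 157.000.
So far: 1753.00.
k=1: B_{2}/(2)! × [f^{(1)}(17) − f^{(1)}(5)] = 1/12 × (34.0000 − 10.0000) = 2.00000.
After k=1: 1755.00.
k=2: B_{4}/(4)! × [f^{(3)}(17) − f^{(3)}(5)] = −1/720 × (0.00000 − 0.00000) = 0.00000.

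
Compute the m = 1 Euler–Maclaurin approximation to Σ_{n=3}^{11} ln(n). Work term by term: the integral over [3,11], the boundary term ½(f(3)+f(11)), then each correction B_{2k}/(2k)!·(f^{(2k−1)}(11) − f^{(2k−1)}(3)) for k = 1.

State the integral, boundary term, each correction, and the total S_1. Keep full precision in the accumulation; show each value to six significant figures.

∫_3^11 ln(x) dx evaluates to 15.0810.
Boundary: ½(f(3) + f(11)) = ½(1.09861 + 2.39790) = 1.74825.
Running total after boundary: 16.8293.
Correction k=1: B_{2}/2! · (f^{(1)}(11) − f^{(1)}(3)) = 1/12 · (0.0909091 − 0.333333) = -0.0202020.

S_1 ≈ 16.8091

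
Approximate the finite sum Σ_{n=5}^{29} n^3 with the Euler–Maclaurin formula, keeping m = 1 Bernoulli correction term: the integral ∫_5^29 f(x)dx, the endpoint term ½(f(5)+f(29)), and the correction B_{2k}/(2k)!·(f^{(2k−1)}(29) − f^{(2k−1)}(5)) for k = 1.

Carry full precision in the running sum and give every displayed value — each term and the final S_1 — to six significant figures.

S_1 ≈ 189125

∫_5^29 x^3 dx evaluates to 176664.
Boundary: ½(f(5) + f(29)) = ½(125.000 + 24389.0) = 12257.0.
Running total after boundary: 188921.
k=1: B_{2}/(2)! × [f^{(1)}(29) − f^{(1)}(5)] = 1/12 × (2523.00 − 75.0000) = 204.000.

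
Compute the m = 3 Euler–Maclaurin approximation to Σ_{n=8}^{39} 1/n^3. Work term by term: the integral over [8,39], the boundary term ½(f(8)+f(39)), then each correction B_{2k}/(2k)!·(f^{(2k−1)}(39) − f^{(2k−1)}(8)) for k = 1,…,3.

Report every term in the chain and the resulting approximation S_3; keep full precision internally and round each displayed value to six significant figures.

S_3 ≈ 0.00852937

The integral term ∫_8^39 1/x^3 dx = 0.00748377.
Boundary: ½(f(8) + f(39)) = ½(0.00195312 + 1.68580e-05) = 0.000984992.
Integral + boundary = 0.00846876.
Correction k=1: B_{2}/2! · (f^{(1)}(39) − f^{(1)}(8)) = 1/12 · (-1.29677e-06 − (-0.000732422)) = 6.09271e-05.
Running total after k=1: 0.00852969.
Correction k=2: B_{4}/4! · (f^{(3)}(39) − f^{(3)}(8)) = −1/720 · (-1.70515e-08 − (-0.000228882)) = -3.17868e-07.
Running total after k=2: 0.00852937.
Correction k=3: B_{6}/6! · (f^{(5)}(39) − f^{(5)}(8)) = 1/30240 · (-4.70851e-10 − (-0.000150204)) = 4.96704e-09.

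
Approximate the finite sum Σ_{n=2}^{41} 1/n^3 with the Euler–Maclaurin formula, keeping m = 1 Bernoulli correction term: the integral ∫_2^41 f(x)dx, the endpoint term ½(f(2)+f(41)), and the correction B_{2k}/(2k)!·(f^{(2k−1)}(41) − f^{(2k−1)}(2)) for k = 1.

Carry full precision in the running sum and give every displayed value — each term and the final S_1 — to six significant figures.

S_1 ≈ 0.202835

∫_2^41 1/x^3 dx evaluates to 0.124703.
½[f(2) + f(41)] = ½[0.125000 + 1.45094e-05] = 0.0625073.
So far: 0.187210.
k=1: B_{2}/(2)! × [f^{(1)}(41) − f^{(1)}(2)] = 1/12 × (-1.06166e-06 − (-0.187500)) = 0.0156249.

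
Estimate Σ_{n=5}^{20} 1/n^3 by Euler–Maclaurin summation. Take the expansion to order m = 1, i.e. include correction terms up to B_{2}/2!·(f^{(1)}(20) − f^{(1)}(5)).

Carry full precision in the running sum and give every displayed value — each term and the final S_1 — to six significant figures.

S_1 ≈ 0.0232109

∫_5^20 1/x^3 dx evaluates to 0.0187500.
Endpoint term: (f(5) + f(20))/2 = (0.00800000 + 0.000125000)/2 = 0.00406250.
Running total after boundary: 0.0228125.
Correction k=1: B_{2}/2! · (f^{(1)}(20) − f^{(1)}(5)) = 1/12 · (-1.87500e-05 − (-0.00480000)) = 0.000398437.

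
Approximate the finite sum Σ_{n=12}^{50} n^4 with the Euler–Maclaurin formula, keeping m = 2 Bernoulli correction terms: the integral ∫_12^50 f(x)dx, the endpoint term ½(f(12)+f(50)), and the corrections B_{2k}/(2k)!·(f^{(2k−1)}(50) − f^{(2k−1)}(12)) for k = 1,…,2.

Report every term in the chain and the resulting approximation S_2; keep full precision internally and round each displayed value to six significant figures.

S_2 ≈ 6.56267e+07

Integral: ∫_12^50 x^4 dx = 6.24502e+07.
Endpoint term: (f(12) + f(50))/2 = (20736.0 + 6.25000e+06)/2 = 3.13537e+06.
Running total after boundary: 6.55856e+07.
Correction k=1: B_{2}/2! · (f^{(1)}(50) − f^{(1)}(12)) = 1/12 · (500000 − 6912.00) = 41090.7.
Running total after k=1: 6.56267e+07.
Correction k=2: B_{4}/4! · (f^{(3)}(50) − f^{(3)}(12)) = −1/720 · (1200.00 − 288.000) = -1.26667.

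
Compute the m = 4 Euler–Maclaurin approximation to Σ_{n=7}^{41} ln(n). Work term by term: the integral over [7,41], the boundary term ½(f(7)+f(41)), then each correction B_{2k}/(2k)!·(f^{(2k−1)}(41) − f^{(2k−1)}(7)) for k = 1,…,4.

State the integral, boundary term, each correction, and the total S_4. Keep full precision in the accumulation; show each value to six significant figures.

Integral: ∫_7^41 ln(x) dx = 104.635.
Endpoint term: (f(7) + f(41))/2 = (1.94591 + 3.71357)/2 = 2.82974.
Running total after boundary: 107.465.
k=1: B_{2}/(2)! × [f^{(1)}(41) − f^{(1)}(7)] = 1/12 × (0.0243902 − 0.142857) = -0.00987224.
Running total after k=1: 107.455.
k=2: B_{4}/(4)! × [f^{(3)}(41) − f^{(3)}(7)] = −1/720 × (2.90187e-05 − 0.00583090) = 8.05817e-06.
Running total after k=2: 107.455.
k=3: B_{6}/(6)! × [f^{(5)}(41) − f^{(5)}(7)] = 1/30240 × (2.07153e-07 − 0.00142798) = -4.72146e-08.
Running total after k=3: 107.455.
k=4: B_{8}/(8)! × [f^{(7)}(41) − f^{(7)}(7)] = −1/1209600 × (3.69697e-09 − 0.000874271) = 7.22774e-10.

S_4 ≈ 107.455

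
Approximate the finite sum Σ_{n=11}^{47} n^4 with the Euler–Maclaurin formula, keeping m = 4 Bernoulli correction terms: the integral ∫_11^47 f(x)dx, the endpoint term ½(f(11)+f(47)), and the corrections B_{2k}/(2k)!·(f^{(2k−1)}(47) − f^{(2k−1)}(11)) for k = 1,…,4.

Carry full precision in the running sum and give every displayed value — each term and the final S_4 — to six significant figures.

∫_11^47 x^4 dx evaluates to 4.58368e+07.
½[f(11) + f(47)] = ½[14641.0 + 4.87968e+06] = 2.44716e+06.
So far: 4.82840e+07.
Order-1 term: 1/12 · (415292 − 5324.00) = 34164.0.
After k=1: 4.83181e+07.
Order-2 term: −1/720 · (1128.00 − 264.000) = -1.20000.
After k=2: 4.83181e+07.
Order-3 term: 1/30240 · (0.00000 − 0.00000) = 0.00000.
After k=3: 4.83181e+07.
Order-4 term: −1/1209600 · (0.00000 − 0.00000) = 0.00000.

S_4 ≈ 4.83181e+07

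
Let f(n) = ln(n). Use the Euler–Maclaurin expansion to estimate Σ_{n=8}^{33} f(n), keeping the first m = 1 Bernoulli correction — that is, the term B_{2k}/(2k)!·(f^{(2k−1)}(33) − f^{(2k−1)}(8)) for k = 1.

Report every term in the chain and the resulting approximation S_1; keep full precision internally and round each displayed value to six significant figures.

∫_8^33 ln(x) dx evaluates to 73.7492.
½[f(8) + f(33)] = ½[2.07944 + 3.49651] = 2.78797.
So far: 76.5372.
k=1: B_{2}/(2)! × [f^{(1)}(33) − f^{(1)}(8)] = 1/12 × (0.0303030 − 0.125000) = -0.00789141.

S_1 ≈ 76.5293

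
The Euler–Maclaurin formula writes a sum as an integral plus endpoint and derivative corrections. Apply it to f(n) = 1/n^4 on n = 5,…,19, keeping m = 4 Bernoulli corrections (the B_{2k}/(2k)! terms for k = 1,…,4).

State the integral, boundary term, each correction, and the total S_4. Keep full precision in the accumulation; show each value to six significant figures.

Integral: ∫_5^19 1/x^4 dx = 0.00261807.
Endpoint term: (f(5) + f(19))/2 = (0.00160000 + 7.67336e-06)/2 = 0.000803837.
Running total after boundary: 0.00342191.
k=1: B_{2}/(2)! × [f^{(1)}(19) − f^{(1)}(5)] = 1/12 × (-1.61544e-06 − (-0.00128000)) = 0.000106532.
Partial sum through k=1: 0.00352844.
k=2: B_{4}/(4)! × [f^{(3)}(19) − f^{(3)}(5)] = −1/720 × (-1.34247e-07 − (-0.00153600)) = -2.13315e-06.
Partial sum through k=2: 0.00352630.
k=3: B_{6}/(6)! × [f^{(5)}(19) − f^{(5)}(5)] = 1/30240 × (-2.08251e-08 − (-0.00344064)) = 1.13777e-07.
Partial sum through k=3: 0.00352642.
k=4: B_{8}/(8)! × [f^{(7)}(19) − f^{(7)}(5)] = −1/1209600 × (-5.19185e-09 − (-0.0123863)) = -1.02400e-08.

S_4 ≈ 0.00352641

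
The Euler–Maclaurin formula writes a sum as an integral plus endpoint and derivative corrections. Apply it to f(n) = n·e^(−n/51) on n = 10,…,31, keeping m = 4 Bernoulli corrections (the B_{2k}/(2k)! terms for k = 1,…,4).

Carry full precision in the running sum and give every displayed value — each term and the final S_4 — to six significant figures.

S_4 ≈ 292.392

Integral: ∫_10^31 x·e^(−x/51) dx = 279.880.
½[f(10) + f(31)] = ½[8.21948 + 16.8802] = 12.5499.
Integral + boundary = 292.430.
k=1: B_{2}/(2)! × [f^{(1)}(31) − f^{(1)}(10)] = 1/12 × (0.213539 − 0.660782) = -0.0372702.
Partial sum through k=1: 292.392.
k=2: B_{4}/(4)! × [f^{(3)}(31) − f^{(3)}(10)] = −1/720 × (0.000500802 − 0.000886073) = 5.35099e-07.
Partial sum through k=2: 292.392.
k=3: B_{6}/(6)! × [f^{(5)}(31) − f^{(5)}(10)] = 1/30240 × (3.53520e-07 − 5.83659e-07) = -7.61042e-12.
Partial sum through k=3: 292.392.
k=4: B_{8}/(8)! × [f^{(7)}(31) − f^{(7)}(10)] = −1/1209600 × (1.97808e-10 − 3.17821e-10) = 9.92172e-17.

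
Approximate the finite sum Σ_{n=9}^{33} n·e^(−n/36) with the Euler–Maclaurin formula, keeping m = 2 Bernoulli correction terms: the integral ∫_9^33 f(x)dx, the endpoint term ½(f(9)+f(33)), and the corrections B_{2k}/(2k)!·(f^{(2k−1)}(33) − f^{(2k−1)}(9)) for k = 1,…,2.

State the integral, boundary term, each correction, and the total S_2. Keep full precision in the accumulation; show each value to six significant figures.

S_2 ≈ 278.487

The integral term ∫_9^33 x·e^(−x/36) dx = 268.431.
Endpoint term: (f(9) + f(33))/2 = (7.00921 + 13.1950)/2 = 10.1021.
Integral + boundary = 278.533.
Order-1 term: 1/12 · (0.0333208 − 0.584101) = -0.0458983.
After k=1: 278.487.
Order-2 term: −1/720 · (0.000642762 − 0.00165255) = 1.40248e-06.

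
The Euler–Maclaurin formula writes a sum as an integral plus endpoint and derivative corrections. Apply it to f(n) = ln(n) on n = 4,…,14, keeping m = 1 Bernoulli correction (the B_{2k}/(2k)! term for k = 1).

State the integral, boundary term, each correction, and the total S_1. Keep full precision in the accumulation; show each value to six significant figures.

Integral: ∫_4^14 ln(x) dx = 21.4016.
½[f(4) + f(14)] = ½[1.38629 + 2.63906] = 2.01268.
Integral + boundary = 23.4143.
Order-1 term: 1/12 · (0.0714286 − 0.250000) = -0.0148810.

S_1 ≈ 23.3994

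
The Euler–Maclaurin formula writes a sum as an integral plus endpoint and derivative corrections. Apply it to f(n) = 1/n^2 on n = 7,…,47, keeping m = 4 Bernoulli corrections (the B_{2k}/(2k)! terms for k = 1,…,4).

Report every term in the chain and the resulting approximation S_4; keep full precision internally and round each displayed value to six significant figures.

Integral: ∫_7^47 1/x^2 dx = 0.121581.
½[f(7) + f(47)] = ½[0.0204082 + 0.000452694] = 0.0104304.
So far: 0.132011.
Order-1 term: 1/12 · (-1.92636e-05 − (-0.00583090)) = 0.000484303.
Partial sum through k=1: 0.132495.
Order-2 term: −1/720 · (-1.04646e-07 − (-0.00142798)) = -1.98316e-06.
Partial sum through k=2: 0.132493.
Order-3 term: 1/30240 · (-1.42117e-09 − (-0.000874271)) = 2.89110e-08.
Partial sum through k=3: 0.132493.
Order-4 term: −1/1209600 · (-3.60280e-11 − (-0.000999167)) = -8.26031e-10.

S_4 ≈ 0.132493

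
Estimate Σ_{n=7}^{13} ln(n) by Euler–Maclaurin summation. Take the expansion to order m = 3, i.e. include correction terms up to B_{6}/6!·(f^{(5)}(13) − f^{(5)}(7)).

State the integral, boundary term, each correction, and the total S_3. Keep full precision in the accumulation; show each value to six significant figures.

S_3 ≈ 15.9729

∫_7^13 ln(x) dx evaluates to 13.7230.
Endpoint term: (f(7) + f(13))/2 = (1.94591 + 2.56495)/2 = 2.25543.
Integral + boundary = 15.9784.
k=1: B_{2}/(2)! × [f^{(1)}(13) − f^{(1)}(7)] = 1/12 × (0.0769231 − 0.142857) = -0.00549451.
Running total after k=1: 15.9729.
k=2: B_{4}/(4)! × [f^{(3)}(13) − f^{(3)}(7)] = −1/720 × (0.000910332 − 0.00583090) = 6.83413e-06.
Running total after k=2: 15.9729.
k=3: B_{6}/(6)! × [f^{(5)}(13) − f^{(5)}(7)] = 1/30240 × (6.46390e-05 − 0.00142798) = -4.50839e-08.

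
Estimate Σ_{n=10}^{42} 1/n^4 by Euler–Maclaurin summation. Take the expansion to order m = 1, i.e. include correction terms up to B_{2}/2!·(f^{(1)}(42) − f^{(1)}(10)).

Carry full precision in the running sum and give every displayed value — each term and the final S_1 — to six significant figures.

Integral: ∫_10^42 1/x^4 dx = 0.000328834.
½[f(10) + f(42)] = ½[0.000100000 + 3.21368e-07] = 5.01607e-05.
Integral + boundary = 0.000378995.
Order-1 term: 1/12 · (-3.06065e-08 − (-4.00000e-05)) = 3.33078e-06.

S_1 ≈ 0.000382326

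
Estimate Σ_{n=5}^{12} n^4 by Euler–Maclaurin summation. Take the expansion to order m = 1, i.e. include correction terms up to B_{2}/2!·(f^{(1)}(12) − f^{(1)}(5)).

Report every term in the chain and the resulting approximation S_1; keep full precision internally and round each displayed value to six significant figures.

The integral term ∫_5^12 x^4 dx = 49141.4.
Endpoint term: (f(5) + f(12))/2 = (625.000 + 20736.0)/2 = 10680.5.
So far: 59821.9.
Order-1 term: 1/12 · (6912.00 − 500.000) = 534.333.

S_1 ≈ 60356.2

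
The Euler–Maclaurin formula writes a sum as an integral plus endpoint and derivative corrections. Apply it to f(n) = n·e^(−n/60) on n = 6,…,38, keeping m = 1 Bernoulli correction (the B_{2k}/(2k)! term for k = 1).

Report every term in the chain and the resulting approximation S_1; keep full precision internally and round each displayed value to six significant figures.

Integral: ∫_6^38 x·e^(−x/60) dx = 461.938.
½[f(6) + f(38)] = ½[5.42902 + 20.1711] = 12.8001.
So far: 474.738.
k=1: B_{2}/(2)! × [f^{(1)}(38) − f^{(1)}(6)] = 1/12 × (0.194634 − 0.814354) = -0.0516433.

S_1 ≈ 474.686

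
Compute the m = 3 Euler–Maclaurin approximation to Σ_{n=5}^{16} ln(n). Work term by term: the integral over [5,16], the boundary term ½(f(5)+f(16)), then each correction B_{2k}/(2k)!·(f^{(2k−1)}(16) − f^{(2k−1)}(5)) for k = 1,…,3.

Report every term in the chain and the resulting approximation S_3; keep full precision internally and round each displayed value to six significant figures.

S_3 ≈ 27.4938

Integral: ∫_5^16 ln(x) dx = 25.3142.
Endpoint term: (f(5) + f(16))/2 = (1.60944 + 2.77259)/2 = 2.19101.
Integral + boundary = 27.5052.
Correction k=1: B_{2}/2! · (f^{(1)}(16) − f^{(1)}(5)) = 1/12 · (0.0625000 − 0.200000) = -0.0114583.
After k=1: 27.4938.
Correction k=2: B_{4}/4! · (f^{(3)}(16) − f^{(3)}(5)) = −1/720 · (0.000488281 − 0.0160000) = 2.15441e-05.
After k=2: 27.4938.
Correction k=3: B_{6}/6! · (f^{(5)}(16) − f^{(5)}(5)) = 1/30240 · (2.28882e-05 − 0.00768000) = -2.53211e-07.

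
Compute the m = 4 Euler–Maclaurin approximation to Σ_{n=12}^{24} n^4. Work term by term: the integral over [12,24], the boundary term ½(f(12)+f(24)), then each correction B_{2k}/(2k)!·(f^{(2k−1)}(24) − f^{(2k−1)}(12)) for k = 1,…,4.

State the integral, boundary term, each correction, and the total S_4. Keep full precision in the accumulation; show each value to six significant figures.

∫_12^24 x^4 dx evaluates to 1.54276e+06.
Boundary: ½(f(12) + f(24)) = ½(20736.0 + 331776) = 176256.
So far: 1.71901e+06.
Order-1 term: 1/12 · (55296.0 − 6912.00) = 4032.00.
After k=1: 1.72305e+06.
Order-2 term: −1/720 · (576.000 − 288.000) = -0.400000.
After k=2: 1.72305e+06.
Order-3 term: 1/30240 · (0.00000 − 0.00000) = 0.00000.
After k=3: 1.72305e+06.
Order-4 term: −1/1209600 · (0.00000 − 0.00000) = 0.00000.

S_4 ≈ 1.72305e+06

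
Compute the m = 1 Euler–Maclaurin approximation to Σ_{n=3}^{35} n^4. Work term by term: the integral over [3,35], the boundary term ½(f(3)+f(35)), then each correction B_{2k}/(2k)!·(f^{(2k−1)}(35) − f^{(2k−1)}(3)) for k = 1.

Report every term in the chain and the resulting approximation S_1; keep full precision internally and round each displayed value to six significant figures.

S_1 ≈ 1.12690e+07

Integral: ∫_3^35 x^4 dx = 1.05043e+07.
Boundary: ½(f(3) + f(35)) = ½(81.0000 + 1.50062e+06) = 750353.
Integral + boundary = 1.12547e+07.
Order-1 term: 1/12 · (171500 − 108.000) = 14282.7.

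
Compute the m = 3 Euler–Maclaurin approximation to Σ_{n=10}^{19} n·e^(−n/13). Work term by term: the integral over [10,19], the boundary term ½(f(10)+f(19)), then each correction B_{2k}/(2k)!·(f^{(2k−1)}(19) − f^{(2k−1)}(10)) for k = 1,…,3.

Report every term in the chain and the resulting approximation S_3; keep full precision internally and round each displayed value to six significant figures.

S_3 ≈ 46.5875

Integral: ∫_10^19 x·e^(−x/13) dx = 42.0857.
½[f(10) + f(19)] = ½[4.63369 + 4.40571] = 4.51970.
Running total after boundary: 46.6054.
k=1: B_{2}/(2)! × [f^{(1)}(19) − f^{(1)}(10)] = 1/12 × (-0.107021 − 0.106931) = -0.0178294.
After k=1: 46.5875.
k=2: B_{4}/(4)! × [f^{(3)}(19) − f^{(3)}(10)] = −1/720 × (0.00211087 − 0.00611639) = 5.56322e-06.
After k=2: 46.5875.
k=3: B_{6}/(6)! × [f^{(5)}(19) − f^{(5)}(10)] = 1/30240 × (2.87278e-05 − 6.86394e-05) = -1.31983e-09.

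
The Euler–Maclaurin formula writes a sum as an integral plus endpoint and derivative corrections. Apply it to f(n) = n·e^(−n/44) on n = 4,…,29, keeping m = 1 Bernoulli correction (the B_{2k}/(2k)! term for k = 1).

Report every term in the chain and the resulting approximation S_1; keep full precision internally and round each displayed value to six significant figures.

∫_4^29 x·e^(−x/44) dx evaluates to 266.832.
½[f(4) + f(29)] = ½[3.65240 + 15.0023] = 9.32736.
So far: 276.160.
Correction k=1: B_{2}/2! · (f^{(1)}(29) − f^{(1)}(4)) = 1/12 · (0.176360 − 0.830092) = -0.0544777.

S_1 ≈ 276.105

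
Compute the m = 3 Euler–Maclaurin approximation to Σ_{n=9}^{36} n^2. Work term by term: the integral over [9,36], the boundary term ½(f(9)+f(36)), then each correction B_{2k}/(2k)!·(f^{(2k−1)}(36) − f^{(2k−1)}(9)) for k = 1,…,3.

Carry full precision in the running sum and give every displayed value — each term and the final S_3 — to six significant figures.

S_3 ≈ 16002.0

The integral term ∫_9^36 x^2 dx = 15309.0.
Boundary: ½(f(9) + f(36)) = ½(81.0000 + 1296.00) = 688.500.
Integral + boundary = 15997.5.
k=1: B_{2}/(2)! × [f^{(1)}(36) − f^{(1)}(9)] = 1/12 × (72.0000 − 18.0000) = 4.50000.
After k=1: 16002.0.
k=2: B_{4}/(4)! × [f^{(3)}(36) − f^{(3)}(9)] = −1/720 × (0.00000 − 0.00000) = 0.00000.
After k=2: 16002.0.
k=3: B_{6}/(6)! × [f^{(5)}(36) − f^{(5)}(9)] = 1/30240 × (0.00000 − 0.00000) = 0.00000.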